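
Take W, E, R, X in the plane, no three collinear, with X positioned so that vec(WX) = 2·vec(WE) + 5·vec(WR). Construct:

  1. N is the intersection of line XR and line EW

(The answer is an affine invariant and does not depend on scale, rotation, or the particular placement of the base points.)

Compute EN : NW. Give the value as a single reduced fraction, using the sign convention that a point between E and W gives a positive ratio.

Assign W = (0, 0), E = (1, 0), R = (0, 1), X = (2, 5) — the answer is frame-independent, so this choice is without loss of generality.
1. N is the intersection of line XR and line EW ⇒ N = (-1/2, 0)
N = E + t·(W−E) with t = 3/2, so EN:NW = t:(1−t) = 3/2:-1/2

EN:NW = -3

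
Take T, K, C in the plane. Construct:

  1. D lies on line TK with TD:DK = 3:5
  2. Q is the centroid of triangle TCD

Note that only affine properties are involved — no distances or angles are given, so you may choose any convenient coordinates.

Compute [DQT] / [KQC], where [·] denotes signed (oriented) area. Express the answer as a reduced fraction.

[DQT]:[KQC] = -3/13

Set T = (0, 0), K = (1, 0), C = (0, 1); any affine frame gives the same invariant.
1. D lies on line TK with TD:DK = 3:5 ⇒ D = (3/8, 0)
2. Q is the centroid of triangle TCD ⇒ Q = (1/8, 1/3)
2·[DQT] = 1/8, 2·[KQC] = -13/24
[DQT]:[KQC] = 1/8:-13/24 = -3/13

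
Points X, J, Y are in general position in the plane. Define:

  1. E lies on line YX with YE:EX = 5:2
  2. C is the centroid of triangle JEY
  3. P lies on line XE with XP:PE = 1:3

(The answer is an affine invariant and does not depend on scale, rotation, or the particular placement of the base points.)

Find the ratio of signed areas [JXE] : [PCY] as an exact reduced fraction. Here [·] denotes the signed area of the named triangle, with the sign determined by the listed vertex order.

Assign X = (0, 0), J = (1, 0), Y = (0, 1) — the answer is frame-independent, so this choice is without loss of generality.
1. E lies on line YX with YE:EX = 5:2 ⇒ E = (0, 2/7)
2. C is the centroid of triangle JEY ⇒ C = (1/3, 3/7)
3. P lies on line XE with XP:PE = 1:3 ⇒ P = (0, 1/14)
2·[JXE] = -2/7, 2·[PCY] = 13/42
[JXE]:[PCY] = -2/7:13/42 = -12/13

[JXE]:[PCY] = -12/13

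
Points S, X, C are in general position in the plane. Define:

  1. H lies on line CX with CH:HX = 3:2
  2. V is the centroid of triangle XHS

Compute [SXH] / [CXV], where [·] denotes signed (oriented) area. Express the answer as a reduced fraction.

Choose coordinates S = (0, 0), X = (1, 0), C = (0, 1).
1. H lies on line CX with CH:HX = 3:2 ⇒ H = (3/5, 2/5)
2. V is the centroid of triangle XHS ⇒ V = (8/15, 2/15)
2·[SXH] = 2/5, 2·[CXV] = -1/3
[SXH]:[CXV] = 2/5:-1/3 = -6/5

[SXH]:[CXV] = -6/5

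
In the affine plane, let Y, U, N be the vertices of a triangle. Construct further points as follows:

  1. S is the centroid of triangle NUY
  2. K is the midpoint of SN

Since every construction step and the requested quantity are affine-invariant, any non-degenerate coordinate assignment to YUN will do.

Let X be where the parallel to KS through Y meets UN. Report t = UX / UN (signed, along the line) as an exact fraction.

t = 2

Set Y = (0, 0), U = (1, 0), N = (0, 1); any affine frame gives the same invariant.
1. S is the centroid of triangle NUY ⇒ S = (1/3, 1/3)
2. K is the midpoint of SN ⇒ K = (1/6, 2/3)
through Y parallel to KS: direction (1/6, -1/3); meets UN at X = (-1, 2)
X = U + t·(N−U) with t = 2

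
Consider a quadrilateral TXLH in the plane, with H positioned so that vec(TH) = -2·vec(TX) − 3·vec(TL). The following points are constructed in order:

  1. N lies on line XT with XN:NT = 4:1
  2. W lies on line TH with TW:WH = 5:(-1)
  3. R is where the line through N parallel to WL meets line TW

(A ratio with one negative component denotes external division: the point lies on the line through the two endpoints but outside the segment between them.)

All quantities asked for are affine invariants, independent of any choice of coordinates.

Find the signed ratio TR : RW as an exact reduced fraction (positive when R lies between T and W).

Work in coordinates with T = (0, 0), X = (1, 0), L = (0, 1), H = (-2, -3).
1. N lies on line XT with XN:NT = 4:1 ⇒ N = (1/5, 0)
2. W lies on line TH with TW:WH = 5:(-1) ⇒ W = (-5/2, -15/4)
3. R is where the line through N parallel to WL meets line TW ⇒ R = (19/20, 57/40)
R = T + t·(W−T) with t = -19/50, so TR:RW = t:(1−t) = -19/50:69/50

TR:RW = -19/69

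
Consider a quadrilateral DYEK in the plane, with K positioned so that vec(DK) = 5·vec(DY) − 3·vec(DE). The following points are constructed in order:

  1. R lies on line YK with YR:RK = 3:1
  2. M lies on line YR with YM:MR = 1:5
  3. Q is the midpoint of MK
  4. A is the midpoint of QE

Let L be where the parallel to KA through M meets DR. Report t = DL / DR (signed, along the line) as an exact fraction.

Assign D = (0, 0), Y = (1, 0), E = (0, 1), K = (5, -3) — the answer is frame-independent, so this choice is without loss of generality.
1. R lies on line YK with YR:RK = 3:1 ⇒ R = (4, -9/4)
2. M lies on line YR with YM:MR = 1:5 ⇒ M = (3/2, -3/8)
3. Q is the midpoint of MK ⇒ Q = (13/4, -27/16)
4. A is the midpoint of QE ⇒ A = (13/8, -11/32)
through M parallel to KA: direction (-27/8, 85/32); meets DR at L = (348/97, -783/388)
L = D + t·(R−D) with t = 87/97

t = 87/97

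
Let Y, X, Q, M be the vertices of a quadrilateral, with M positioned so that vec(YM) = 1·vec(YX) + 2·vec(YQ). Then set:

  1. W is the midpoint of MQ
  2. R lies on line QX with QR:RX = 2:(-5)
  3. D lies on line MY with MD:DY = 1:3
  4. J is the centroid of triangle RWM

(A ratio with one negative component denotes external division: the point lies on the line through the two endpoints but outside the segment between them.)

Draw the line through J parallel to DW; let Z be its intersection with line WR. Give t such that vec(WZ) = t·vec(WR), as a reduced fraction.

Set Y = (0, 0), X = (1, 0), Q = (0, 1), M = (1, 2); any affine frame gives the same invariant.
1. W is the midpoint of MQ ⇒ W = (1/2, 3/2)
2. R lies on line QX with QR:RX = 2:(-5) ⇒ R = (-2/3, 5/3)
3. D lies on line MY with MD:DY = 1:3 ⇒ D = (3/4, 3/2)
4. J is the centroid of triangle RWM ⇒ J = (5/18, 31/18)
through J parallel to DW: direction (-1/4, 0); meets WR at Z = (-19/18, 31/18)
Z = W + t·(R−W) with t = 4/3

t = 4/3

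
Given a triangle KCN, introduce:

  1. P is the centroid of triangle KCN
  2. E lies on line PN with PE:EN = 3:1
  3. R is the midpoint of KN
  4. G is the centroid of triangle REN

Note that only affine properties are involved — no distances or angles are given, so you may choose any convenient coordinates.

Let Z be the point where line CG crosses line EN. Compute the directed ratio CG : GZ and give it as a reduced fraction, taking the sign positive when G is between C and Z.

CG:GZ = -7

Work in coordinates with K = (0, 0), C = (1, 0), N = (0, 1).
1. P is the centroid of triangle KCN ⇒ P = (1/3, 1/3)
2. E lies on line PN with PE:EN = 3:1 ⇒ E = (1/12, 5/6)
3. R is the midpoint of KN ⇒ R = (0, 1/2)
4. G is the centroid of triangle REN ⇒ G = (1/36, 7/9)
line CG meets EN at Z = (1/6, 2/3)
G = C + t·(Z−C) with t = 7/6, so CG:GZ = 7/6:-1/6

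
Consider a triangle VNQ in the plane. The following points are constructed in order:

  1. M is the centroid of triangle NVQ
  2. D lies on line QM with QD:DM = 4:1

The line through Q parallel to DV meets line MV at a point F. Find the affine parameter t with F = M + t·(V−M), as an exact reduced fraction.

Work in coordinates with V = (0, 0), N = (1, 0), Q = (0, 1).
1. M is the centroid of triangle NVQ ⇒ M = (1/3, 1/3)
2. D lies on line QM with QD:DM = 4:1 ⇒ D = (4/15, 7/15)
through Q parallel to DV: direction (-4/15, -7/15); meets MV at F = (-4/3, -4/3)
F = M + t·(V−M) with t = 5

t = 5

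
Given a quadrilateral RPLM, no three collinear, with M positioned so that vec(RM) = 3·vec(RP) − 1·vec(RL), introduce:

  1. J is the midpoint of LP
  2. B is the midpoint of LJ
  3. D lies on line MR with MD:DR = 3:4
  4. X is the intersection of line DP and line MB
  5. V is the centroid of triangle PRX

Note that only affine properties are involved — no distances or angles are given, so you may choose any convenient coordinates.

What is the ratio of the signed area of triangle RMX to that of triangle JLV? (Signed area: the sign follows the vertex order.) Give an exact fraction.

[RMX]:[JLV] = 15

Set R = (0, 0), P = (1, 0), L = (0, 1), M = (3, -1); any affine frame gives the same invariant.
1. J is the midpoint of LP ⇒ J = (1/2, 1/2)
2. B is the midpoint of LJ ⇒ B = (1/4, 3/4)
3. D lies on line MR with MD:DR = 3:4 ⇒ D = (12/7, -4/7)
4. X is the intersection of line DP and line MB ⇒ X = (-2/3, 4/3)
5. V is the centroid of triangle PRX ⇒ V = (1/9, 4/9)
2·[RMX] = 10/3, 2·[JLV] = 2/9
[RMX]:[JLV] = 10/3:2/9 = 15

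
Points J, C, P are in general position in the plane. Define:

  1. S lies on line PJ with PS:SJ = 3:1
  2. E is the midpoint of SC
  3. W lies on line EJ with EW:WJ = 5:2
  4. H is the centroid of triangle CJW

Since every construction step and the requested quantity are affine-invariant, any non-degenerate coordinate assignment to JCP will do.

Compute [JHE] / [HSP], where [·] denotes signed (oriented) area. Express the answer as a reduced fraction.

[JHE]:[HSP] = -7/48

Choose coordinates J = (0, 0), C = (1, 0), P = (0, 1).
1. S lies on line PJ with PS:SJ = 3:1 ⇒ S = (0, 1/4)
2. E is the midpoint of SC ⇒ E = (1/2, 1/8)
3. W lies on line EJ with EW:WJ = 5:2 ⇒ W = (1/7, 1/28)
4. H is the centroid of triangle CJW ⇒ H = (8/21, 1/84)
2·[JHE] = 1/24, 2·[HSP] = -2/7
[JHE]:[HSP] = 1/24:-2/7 = -7/48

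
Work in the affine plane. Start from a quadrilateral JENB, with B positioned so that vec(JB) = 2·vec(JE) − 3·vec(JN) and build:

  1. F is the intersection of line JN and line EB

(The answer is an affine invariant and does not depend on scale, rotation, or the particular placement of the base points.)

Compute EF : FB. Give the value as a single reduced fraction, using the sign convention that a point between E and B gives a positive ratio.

Set J = (0, 0), E = (1, 0), N = (0, 1), B = (2, -3); any affine frame gives the same invariant.
1. F is the intersection of line JN and line EB ⇒ F = (0, 3)
F = E + t·(B−E) with t = -1, so EF:FB = t:(1−t) = -1:2

EF:FB = -1/2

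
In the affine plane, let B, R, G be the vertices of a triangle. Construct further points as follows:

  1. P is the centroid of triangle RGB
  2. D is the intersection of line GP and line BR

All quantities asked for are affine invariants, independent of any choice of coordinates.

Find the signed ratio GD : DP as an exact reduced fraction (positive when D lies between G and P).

GD:DP = -3

Work in coordinates with B = (0, 0), R = (1, 0), G = (0, 1).
1. P is the centroid of triangle RGB ⇒ P = (1/3, 1/3)
2. D is the intersection of line GP and line BR ⇒ D = (1/2, 0)
D = G + t·(P−G) with t = 3/2, so GD:DP = t:(1−t) = 3/2:-1/2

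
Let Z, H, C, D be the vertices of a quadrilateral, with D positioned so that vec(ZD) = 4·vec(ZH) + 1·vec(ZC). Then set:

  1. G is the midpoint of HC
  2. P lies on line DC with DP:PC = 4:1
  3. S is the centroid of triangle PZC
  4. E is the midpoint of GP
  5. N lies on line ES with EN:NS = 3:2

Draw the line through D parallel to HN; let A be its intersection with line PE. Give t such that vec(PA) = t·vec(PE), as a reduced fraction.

t = -224/25

Assign Z = (0, 0), H = (1, 0), C = (0, 1), D = (4, 1) — the answer is frame-independent, so this choice is without loss of generality.
1. G is the midpoint of HC ⇒ G = (1/2, 1/2)
2. P lies on line DC with DP:PC = 4:1 ⇒ P = (4/5, 1)
3. S is the centroid of triangle PZC ⇒ S = (4/15, 2/3)
4. E is the midpoint of GP ⇒ E = (13/20, 3/4)
5. N lies on line ES with EN:NS = 3:2 ⇒ N = (21/50, 7/10)
through D parallel to HN: direction (-29/50, 7/10); meets PE at A = (268/125, 81/25)
A = P + t·(E−P) with t = -224/25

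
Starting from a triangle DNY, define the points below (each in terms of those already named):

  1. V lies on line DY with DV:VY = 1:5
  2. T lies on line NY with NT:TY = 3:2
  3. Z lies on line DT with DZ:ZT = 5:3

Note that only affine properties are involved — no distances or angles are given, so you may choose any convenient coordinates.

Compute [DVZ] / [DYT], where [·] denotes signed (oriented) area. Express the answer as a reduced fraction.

[DVZ]:[DYT] = 5/48

Work in coordinates with D = (0, 0), N = (1, 0), Y = (0, 1).
1. V lies on line DY with DV:VY = 1:5 ⇒ V = (0, 1/6)
2. T lies on line NY with NT:TY = 3:2 ⇒ T = (2/5, 3/5)
3. Z lies on line DT with DZ:ZT = 5:3 ⇒ Z = (1/4, 3/8)
2·[DVZ] = -1/24, 2·[DYT] = -2/5
[DVZ]:[DYT] = -1/24:-2/5 = 5/48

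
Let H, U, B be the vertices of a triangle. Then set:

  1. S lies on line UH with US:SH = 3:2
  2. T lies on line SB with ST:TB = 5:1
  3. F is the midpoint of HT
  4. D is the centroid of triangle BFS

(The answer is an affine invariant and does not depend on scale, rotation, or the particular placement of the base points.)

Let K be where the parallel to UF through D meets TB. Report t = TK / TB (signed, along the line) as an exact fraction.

t = -19/8

Set H = (0, 0), U = (1, 0), B = (0, 1); any affine frame gives the same invariant.
1. S lies on line UH with US:SH = 3:2 ⇒ S = (2/5, 0)
2. T lies on line SB with ST:TB = 5:1 ⇒ T = (1/15, 5/6)
3. F is the midpoint of HT ⇒ F = (1/30, 5/12)
4. D is the centroid of triangle BFS ⇒ D = (13/90, 17/36)
through D parallel to UF: direction (-29/30, 5/12); meets TB at K = (9/40, 7/16)
K = T + t·(B−T) with t = -19/8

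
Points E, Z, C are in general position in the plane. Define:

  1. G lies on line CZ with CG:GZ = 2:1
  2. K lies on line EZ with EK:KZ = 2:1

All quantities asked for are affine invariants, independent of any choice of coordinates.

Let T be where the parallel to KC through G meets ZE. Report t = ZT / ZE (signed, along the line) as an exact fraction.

Choose coordinates E = (0, 0), Z = (1, 0), C = (0, 1).
1. G lies on line CZ with CG:GZ = 2:1 ⇒ G = (2/3, 1/3)
2. K lies on line EZ with EK:KZ = 2:1 ⇒ K = (2/3, 0)
through G parallel to KC: direction (-2/3, 1); meets ZE at T = (8/9, 0)
T = Z + t·(E−Z) with t = 1/9

t = 1/9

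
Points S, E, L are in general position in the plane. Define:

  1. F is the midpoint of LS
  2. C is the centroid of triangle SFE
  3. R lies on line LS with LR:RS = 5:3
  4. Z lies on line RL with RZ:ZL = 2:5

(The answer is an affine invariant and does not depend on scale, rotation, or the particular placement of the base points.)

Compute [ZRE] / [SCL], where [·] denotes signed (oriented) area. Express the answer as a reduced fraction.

[ZRE]:[SCL] = 15/28

Choose coordinates S = (0, 0), E = (1, 0), L = (0, 1).
1. F is the midpoint of LS ⇒ F = (0, 1/2)
2. C is the centroid of triangle SFE ⇒ C = (1/3, 1/6)
3. R lies on line LS with LR:RS = 5:3 ⇒ R = (0, 3/8)
4. Z lies on line RL with RZ:ZL = 2:5 ⇒ Z = (0, 31/56)
2·[ZRE] = 5/28, 2·[SCL] = 1/3
[ZRE]:[SCL] = 5/28:1/3 = 15/28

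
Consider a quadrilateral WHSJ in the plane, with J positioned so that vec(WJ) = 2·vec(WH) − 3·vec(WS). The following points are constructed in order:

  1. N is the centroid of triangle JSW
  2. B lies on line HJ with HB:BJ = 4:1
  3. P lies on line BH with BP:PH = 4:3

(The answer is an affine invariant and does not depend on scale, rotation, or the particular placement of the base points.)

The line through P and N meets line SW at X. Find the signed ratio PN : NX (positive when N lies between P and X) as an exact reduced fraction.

Choose coordinates W = (0, 0), H = (1, 0), S = (0, 1), J = (2, -3).
1. N is the centroid of triangle JSW ⇒ N = (2/3, -2/3)
2. B lies on line HJ with HB:BJ = 4:1 ⇒ B = (9/5, -12/5)
3. P lies on line BH with BP:PH = 4:3 ⇒ P = (47/35, -36/35)
line PN meets SW at X = (0, -22/71)
N = P + t·(X−P) with t = 71/141, so PN:NX = 71/141:70/141

PN:NX = 71/70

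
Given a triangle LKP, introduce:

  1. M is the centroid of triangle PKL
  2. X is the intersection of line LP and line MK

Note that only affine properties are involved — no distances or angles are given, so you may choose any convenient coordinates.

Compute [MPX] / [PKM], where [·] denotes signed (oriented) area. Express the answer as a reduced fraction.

[MPX]:[PKM] = -1/2

Work in coordinates with L = (0, 0), K = (1, 0), P = (0, 1).
1. M is the centroid of triangle PKL ⇒ M = (1/3, 1/3)
2. X is the intersection of line LP and line MK ⇒ X = (0, 1/2)
2·[MPX] = 1/6, 2·[PKM] = -1/3
[MPX]:[PKM] = 1/6:-1/3 = -1/2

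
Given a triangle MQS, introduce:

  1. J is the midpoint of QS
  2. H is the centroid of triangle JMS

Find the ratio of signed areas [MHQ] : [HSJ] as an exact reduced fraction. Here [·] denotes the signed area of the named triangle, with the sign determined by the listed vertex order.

Choose coordinates M = (0, 0), Q = (1, 0), S = (0, 1).
1. J is the midpoint of QS ⇒ J = (1/2, 1/2)
2. H is the centroid of triangle JMS ⇒ H = (1/6, 1/2)
2·[MHQ] = -1/2, 2·[HSJ] = -1/6
[MHQ]:[HSJ] = -1/2:-1/6 = 3

[MHQ]:[HSJ] = 3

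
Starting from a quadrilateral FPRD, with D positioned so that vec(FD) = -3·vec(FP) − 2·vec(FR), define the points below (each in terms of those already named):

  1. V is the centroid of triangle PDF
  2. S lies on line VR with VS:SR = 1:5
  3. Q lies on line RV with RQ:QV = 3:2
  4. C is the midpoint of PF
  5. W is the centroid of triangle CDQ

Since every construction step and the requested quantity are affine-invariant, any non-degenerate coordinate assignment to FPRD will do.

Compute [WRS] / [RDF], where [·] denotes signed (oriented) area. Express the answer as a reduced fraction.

Work in coordinates with F = (0, 0), P = (1, 0), R = (0, 1), D = (-3, -2).
1. V is the centroid of triangle PDF ⇒ V = (-2/3, -2/3)
2. S lies on line VR with VS:SR = 1:5 ⇒ S = (-5/9, -7/18)
3. Q lies on line RV with RQ:QV = 3:2 ⇒ Q = (-2/5, 0)
4. C is the midpoint of PF ⇒ C = (1/2, 0)
5. W is the centroid of triangle CDQ ⇒ W = (-29/30, -2/3)
2·[WRS] = -5/12, 2·[RDF] = 3
[WRS]:[RDF] = -5/12:3 = -5/36

[WRS]:[RDF] = -5/36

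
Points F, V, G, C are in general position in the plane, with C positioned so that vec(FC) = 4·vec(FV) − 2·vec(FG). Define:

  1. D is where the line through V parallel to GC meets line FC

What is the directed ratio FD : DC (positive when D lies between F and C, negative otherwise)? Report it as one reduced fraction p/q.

FD:DC = 3

Assign F = (0, 0), V = (1, 0), G = (0, 1), C = (4, -2) — the answer is frame-independent, so this choice is without loss of generality.
1. D is where the line through V parallel to GC meets line FC ⇒ D = (3, -3/2)
D = F + t·(C−F) with t = 3/4, so FD:DC = t:(1−t) = 3/4:1/4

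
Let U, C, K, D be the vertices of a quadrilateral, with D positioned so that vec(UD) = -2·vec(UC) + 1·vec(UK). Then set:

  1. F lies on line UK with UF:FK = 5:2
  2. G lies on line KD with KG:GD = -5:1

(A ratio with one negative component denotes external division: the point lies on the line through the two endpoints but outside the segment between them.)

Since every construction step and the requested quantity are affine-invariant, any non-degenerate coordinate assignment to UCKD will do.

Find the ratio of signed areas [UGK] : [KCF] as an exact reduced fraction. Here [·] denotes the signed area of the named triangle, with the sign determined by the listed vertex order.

[UGK]:[KCF] = 35/4

Assign U = (0, 0), C = (1, 0), K = (0, 1), D = (-2, 1) — the answer is frame-independent, so this choice is without loss of generality.
1. F lies on line UK with UF:FK = 5:2 ⇒ F = (0, 5/7)
2. G lies on line KD with KG:GD = -5:1 ⇒ G = (-5/2, 1)
2·[UGK] = -5/2, 2·[KCF] = -2/7
[UGK]:[KCF] = -5/2:-2/7 = 35/4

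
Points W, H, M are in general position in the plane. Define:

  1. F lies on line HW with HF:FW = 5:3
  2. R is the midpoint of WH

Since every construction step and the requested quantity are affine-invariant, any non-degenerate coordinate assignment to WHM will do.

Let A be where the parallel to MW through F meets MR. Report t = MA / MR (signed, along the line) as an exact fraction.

Work in coordinates with W = (0, 0), H = (1, 0), M = (0, 1).
1. F lies on line HW with HF:FW = 5:3 ⇒ F = (3/8, 0)
2. R is the midpoint of WH ⇒ R = (1/2, 0)
through F parallel to MW: direction (0, -1); meets MR at A = (3/8, 1/4)
A = M + t·(R−M) with t = 3/4

t = 3/4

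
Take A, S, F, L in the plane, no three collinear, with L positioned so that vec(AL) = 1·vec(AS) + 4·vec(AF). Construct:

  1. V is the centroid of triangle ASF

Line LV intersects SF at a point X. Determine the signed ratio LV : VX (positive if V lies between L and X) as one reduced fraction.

LV:VX = -13

Assign A = (0, 0), S = (1, 0), F = (0, 1), L = (1, 4) — the answer is frame-independent, so this choice is without loss of generality.
1. V is the centroid of triangle ASF ⇒ V = (1/3, 1/3)
line LV meets SF at X = (5/13, 8/13)
V = L + t·(X−L) with t = 13/12, so LV:VX = 13/12:-1/12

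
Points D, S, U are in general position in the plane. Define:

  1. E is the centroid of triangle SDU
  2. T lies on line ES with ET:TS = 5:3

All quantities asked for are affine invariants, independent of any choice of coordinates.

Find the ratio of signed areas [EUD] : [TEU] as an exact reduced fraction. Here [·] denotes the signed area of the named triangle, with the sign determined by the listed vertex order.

Work in coordinates with D = (0, 0), S = (1, 0), U = (0, 1).
1. E is the centroid of triangle SDU ⇒ E = (1/3, 1/3)
2. T lies on line ES with ET:TS = 5:3 ⇒ T = (3/4, 1/8)
2·[EUD] = 1/3, 2·[TEU] = -5/24
[EUD]:[TEU] = 1/3:-5/24 = -8/5

[EUD]:[TEU] = -8/5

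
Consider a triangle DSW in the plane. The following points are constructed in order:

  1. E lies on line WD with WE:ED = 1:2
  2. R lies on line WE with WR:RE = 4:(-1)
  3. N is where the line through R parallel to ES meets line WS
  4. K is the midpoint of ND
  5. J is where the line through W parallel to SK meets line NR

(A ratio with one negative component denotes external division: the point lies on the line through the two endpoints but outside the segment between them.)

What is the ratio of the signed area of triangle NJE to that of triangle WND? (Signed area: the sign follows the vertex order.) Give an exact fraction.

Set D = (0, 0), S = (1, 0), W = (0, 1); any affine frame gives the same invariant.
1. E lies on line WD with WE:ED = 1:2 ⇒ E = (0, 2/3)
2. R lies on line WE with WR:RE = 4:(-1) ⇒ R = (0, 5/9)
3. N is where the line through R parallel to ES meets line WS ⇒ N = (4/3, -1/3)
4. K is the midpoint of ND ⇒ K = (2/3, -1/6)
5. J is where the line through W parallel to SK meets line NR ⇒ J = (-8/21, 17/21)
2·[NJE] = -4/21, 2·[WND] = -4/3
[NJE]:[WND] = -4/21:-4/3 = 1/7

[NJE]:[WND] = 1/7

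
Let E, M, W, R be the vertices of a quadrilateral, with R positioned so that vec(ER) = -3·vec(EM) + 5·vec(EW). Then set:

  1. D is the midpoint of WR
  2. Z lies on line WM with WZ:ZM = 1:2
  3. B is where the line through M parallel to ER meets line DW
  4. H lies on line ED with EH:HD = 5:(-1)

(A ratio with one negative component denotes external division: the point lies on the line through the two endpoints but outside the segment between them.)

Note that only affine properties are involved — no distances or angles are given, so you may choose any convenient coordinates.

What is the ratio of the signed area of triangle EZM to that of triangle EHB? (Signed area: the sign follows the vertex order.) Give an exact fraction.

[EZM]:[EHB] = 16/105

Assign E = (0, 0), M = (1, 0), W = (0, 1), R = (-3, 5) — the answer is frame-independent, so this choice is without loss of generality.
1. D is the midpoint of WR ⇒ D = (-3/2, 3)
2. Z lies on line WM with WZ:ZM = 1:2 ⇒ Z = (1/3, 2/3)
3. B is where the line through M parallel to ER meets line DW ⇒ B = (2, -5/3)
4. H lies on line ED with EH:HD = 5:(-1) ⇒ H = (-15/8, 15/4)
2·[EZM] = -2/3, 2·[EHB] = -35/8
[EZM]:[EHB] = -2/3:-35/8 = 16/105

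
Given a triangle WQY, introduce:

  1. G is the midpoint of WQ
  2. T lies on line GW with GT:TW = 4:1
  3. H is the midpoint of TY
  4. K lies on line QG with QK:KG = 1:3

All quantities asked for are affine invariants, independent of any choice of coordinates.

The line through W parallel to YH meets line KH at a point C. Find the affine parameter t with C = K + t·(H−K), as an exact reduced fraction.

Assign W = (0, 0), Q = (1, 0), Y = (0, 1) — the answer is frame-independent, so this choice is without loss of generality.
1. G is the midpoint of WQ ⇒ G = (1/2, 0)
2. T lies on line GW with GT:TW = 4:1 ⇒ T = (1/10, 0)
3. H is the midpoint of TY ⇒ H = (1/20, 1/2)
4. K lies on line QG with QK:KG = 1:3 ⇒ K = (7/8, 0)
through W parallel to YH: direction (1/20, -1/2); meets KH at C = (-7/124, 35/62)
C = K + t·(H−K) with t = 35/31

t = 35/31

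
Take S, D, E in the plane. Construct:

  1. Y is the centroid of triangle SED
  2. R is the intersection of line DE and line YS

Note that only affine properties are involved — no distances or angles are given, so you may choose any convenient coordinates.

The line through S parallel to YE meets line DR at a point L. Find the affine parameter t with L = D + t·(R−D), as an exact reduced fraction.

Assign S = (0, 0), D = (1, 0), E = (0, 1) — the answer is frame-independent, so this choice is without loss of generality.
1. Y is the centroid of triangle SED ⇒ Y = (1/3, 1/3)
2. R is the intersection of line DE and line YS ⇒ R = (1/2, 1/2)
through S parallel to YE: direction (-1/3, 2/3); meets DR at L = (-1, 2)
L = D + t·(R−D) with t = 4

t = 4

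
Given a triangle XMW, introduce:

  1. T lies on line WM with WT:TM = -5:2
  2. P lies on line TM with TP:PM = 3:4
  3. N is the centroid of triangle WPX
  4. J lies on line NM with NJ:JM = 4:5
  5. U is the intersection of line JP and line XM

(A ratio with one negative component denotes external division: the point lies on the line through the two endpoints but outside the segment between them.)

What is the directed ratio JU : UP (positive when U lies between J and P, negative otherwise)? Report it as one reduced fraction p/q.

Assign X = (0, 0), M = (1, 0), W = (0, 1) — the answer is frame-independent, so this choice is without loss of generality.
1. T lies on line WM with WT:TM = -5:2 ⇒ T = (5/3, -2/3)
2. P lies on line TM with TP:PM = 3:4 ⇒ P = (29/21, -8/21)
3. N is the centroid of triangle WPX ⇒ N = (29/63, 13/63)
4. J lies on line NM with NJ:JM = 4:5 ⇒ J = (397/567, 65/567)
5. U is the intersection of line JP and line XM ⇒ U = (241/281, 0)
U = J + t·(P−J) with t = 65/281, so JU:UP = t:(1−t) = 65/281:216/281

JU:UP = 65/216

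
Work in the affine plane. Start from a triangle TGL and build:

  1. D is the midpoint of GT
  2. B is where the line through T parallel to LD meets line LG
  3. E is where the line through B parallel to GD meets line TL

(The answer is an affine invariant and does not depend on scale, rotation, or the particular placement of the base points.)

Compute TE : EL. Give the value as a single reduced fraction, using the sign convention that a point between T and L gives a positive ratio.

TE:EL = -2

Set T = (0, 0), G = (1, 0), L = (0, 1); any affine frame gives the same invariant.
1. D is the midpoint of GT ⇒ D = (1/2, 0)
2. B is where the line through T parallel to LD meets line LG ⇒ B = (-1, 2)
3. E is where the line through B parallel to GD meets line TL ⇒ E = (0, 2)
E = T + t·(L−T) with t = 2, so TE:EL = t:(1−t) = 2:-1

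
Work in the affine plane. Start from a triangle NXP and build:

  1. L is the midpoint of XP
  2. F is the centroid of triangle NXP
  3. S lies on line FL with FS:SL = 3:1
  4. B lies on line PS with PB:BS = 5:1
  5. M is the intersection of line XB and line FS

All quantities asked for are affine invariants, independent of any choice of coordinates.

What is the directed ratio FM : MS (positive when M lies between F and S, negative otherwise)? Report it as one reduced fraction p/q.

Choose coordinates N = (0, 0), X = (1, 0), P = (0, 1).
1. L is the midpoint of XP ⇒ L = (1/2, 1/2)
2. F is the centroid of triangle NXP ⇒ F = (1/3, 1/3)
3. S lies on line FL with FS:SL = 3:1 ⇒ S = (11/24, 11/24)
4. B lies on line PS with PB:BS = 5:1 ⇒ B = (55/144, 79/144)
5. M is the intersection of line XB and line FS ⇒ M = (79/168, 79/168)
M = F + t·(S−F) with t = 23/21, so FM:MS = t:(1−t) = 23/21:-2/21

FM:MS = -23/2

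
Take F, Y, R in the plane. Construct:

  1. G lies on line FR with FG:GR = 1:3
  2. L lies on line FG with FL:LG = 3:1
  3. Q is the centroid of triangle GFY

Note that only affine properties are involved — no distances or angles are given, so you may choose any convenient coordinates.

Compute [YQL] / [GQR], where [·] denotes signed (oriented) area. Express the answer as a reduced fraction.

[YQL]:[GQR] = -1/6

Set F = (0, 0), Y = (1, 0), R = (0, 1); any affine frame gives the same invariant.
1. G lies on line FR with FG:GR = 1:3 ⇒ G = (0, 1/4)
2. L lies on line FG with FL:LG = 3:1 ⇒ L = (0, 3/16)
3. Q is the centroid of triangle GFY ⇒ Q = (1/3, 1/12)
2·[YQL] = -1/24, 2·[GQR] = 1/4
[YQL]:[GQR] = -1/24:1/4 = -1/6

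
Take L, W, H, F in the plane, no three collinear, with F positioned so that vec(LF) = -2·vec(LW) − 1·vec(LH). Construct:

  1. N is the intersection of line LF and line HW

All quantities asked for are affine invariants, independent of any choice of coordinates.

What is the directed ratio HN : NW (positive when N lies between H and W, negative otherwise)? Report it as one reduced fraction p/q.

Set L = (0, 0), W = (1, 0), H = (0, 1), F = (-2, -1); any affine frame gives the same invariant.
1. N is the intersection of line LF and line HW ⇒ N = (2/3, 1/3)
N = H + t·(W−H) with t = 2/3, so HN:NW = t:(1−t) = 2/3:1/3

HN:NW = 2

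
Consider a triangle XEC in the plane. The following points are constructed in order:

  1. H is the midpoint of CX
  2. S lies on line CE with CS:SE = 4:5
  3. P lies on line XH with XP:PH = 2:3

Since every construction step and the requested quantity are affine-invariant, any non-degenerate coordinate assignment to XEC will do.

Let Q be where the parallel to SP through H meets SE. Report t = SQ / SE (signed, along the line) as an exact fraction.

Choose coordinates X = (0, 0), E = (1, 0), C = (0, 1).
1. H is the midpoint of CX ⇒ H = (0, 1/2)
2. S lies on line CE with CS:SE = 4:5 ⇒ S = (4/9, 5/9)
3. P lies on line XH with XP:PH = 2:3 ⇒ P = (0, 1/5)
through H parallel to SP: direction (-4/9, -16/45); meets SE at Q = (5/18, 13/18)
Q = S + t·(E−S) with t = -3/10

t = -3/10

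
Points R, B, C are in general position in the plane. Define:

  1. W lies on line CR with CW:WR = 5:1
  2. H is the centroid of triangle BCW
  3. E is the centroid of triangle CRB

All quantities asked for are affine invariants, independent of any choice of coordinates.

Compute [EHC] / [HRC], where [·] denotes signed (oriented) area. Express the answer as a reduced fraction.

[EHC]:[HRC] = -1/18

Assign R = (0, 0), B = (1, 0), C = (0, 1) — the answer is frame-independent, so this choice is without loss of generality.
1. W lies on line CR with CW:WR = 5:1 ⇒ W = (0, 1/6)
2. H is the centroid of triangle BCW ⇒ H = (1/3, 7/18)
3. E is the centroid of triangle CRB ⇒ E = (1/3, 1/3)
2·[EHC] = 1/54, 2·[HRC] = -1/3
[EHC]:[HRC] = 1/54:-1/3 = -1/18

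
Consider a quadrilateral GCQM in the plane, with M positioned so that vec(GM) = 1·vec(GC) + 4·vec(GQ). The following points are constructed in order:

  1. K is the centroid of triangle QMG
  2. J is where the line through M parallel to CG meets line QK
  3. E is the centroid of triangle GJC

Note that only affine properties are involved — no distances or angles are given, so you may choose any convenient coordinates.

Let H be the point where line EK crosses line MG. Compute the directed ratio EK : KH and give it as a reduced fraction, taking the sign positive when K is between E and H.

EK:KH = -7

Work in coordinates with G = (0, 0), C = (1, 0), Q = (0, 1), M = (1, 4).
1. K is the centroid of triangle QMG ⇒ K = (1/3, 5/3)
2. J is where the line through M parallel to CG meets line QK ⇒ J = (3/2, 4)
3. E is the centroid of triangle GJC ⇒ E = (5/6, 4/3)
line EK meets MG at H = (17/42, 34/21)
K = E + t·(H−E) with t = 7/6, so EK:KH = 7/6:-1/6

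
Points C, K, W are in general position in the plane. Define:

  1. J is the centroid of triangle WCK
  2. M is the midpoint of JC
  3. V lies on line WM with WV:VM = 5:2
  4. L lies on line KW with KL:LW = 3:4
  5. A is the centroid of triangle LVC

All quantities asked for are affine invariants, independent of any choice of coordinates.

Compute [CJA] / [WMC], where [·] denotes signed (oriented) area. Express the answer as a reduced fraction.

Set C = (0, 0), K = (1, 0), W = (0, 1); any affine frame gives the same invariant.
1. J is the centroid of triangle WCK ⇒ J = (1/3, 1/3)
2. M is the midpoint of JC ⇒ M = (1/6, 1/6)
3. V lies on line WM with WV:VM = 5:2 ⇒ V = (5/42, 17/42)
4. L lies on line KW with KL:LW = 3:4 ⇒ L = (4/7, 3/7)
5. A is the centroid of triangle LVC ⇒ A = (29/126, 5/18)
2·[CJA] = 1/63, 2·[WMC] = -1/6
[CJA]:[WMC] = 1/63:-1/6 = -2/21

[CJA]:[WMC] = -2/21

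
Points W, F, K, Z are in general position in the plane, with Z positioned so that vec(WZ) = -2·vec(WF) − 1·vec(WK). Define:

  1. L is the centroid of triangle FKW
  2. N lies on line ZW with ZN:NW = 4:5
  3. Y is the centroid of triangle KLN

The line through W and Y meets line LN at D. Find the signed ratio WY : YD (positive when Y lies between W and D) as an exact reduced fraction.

WY:YD = -49/34

Set W = (0, 0), F = (1, 0), K = (0, 1), Z = (-2, -1); any affine frame gives the same invariant.
1. L is the centroid of triangle FKW ⇒ L = (1/3, 1/3)
2. N lies on line ZW with ZN:NW = 4:5 ⇒ N = (-10/9, -5/9)
3. Y is the centroid of triangle KLN ⇒ Y = (-7/27, 7/27)
line WY meets LN at D = (-5/63, 5/63)
Y = W + t·(D−W) with t = 49/15, so WY:YD = 49/15:-34/15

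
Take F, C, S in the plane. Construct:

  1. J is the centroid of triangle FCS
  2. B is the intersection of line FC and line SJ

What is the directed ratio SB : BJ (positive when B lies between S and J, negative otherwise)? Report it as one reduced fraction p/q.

SB:BJ = -3

Assign F = (0, 0), C = (1, 0), S = (0, 1) — the answer is frame-independent, so this choice is without loss of generality.
1. J is the centroid of triangle FCS ⇒ J = (1/3, 1/3)
2. B is the intersection of line FC and line SJ ⇒ B = (1/2, 0)
B = S + t·(J−S) with t = 3/2, so SB:BJ = t:(1−t) = 3/2:-1/2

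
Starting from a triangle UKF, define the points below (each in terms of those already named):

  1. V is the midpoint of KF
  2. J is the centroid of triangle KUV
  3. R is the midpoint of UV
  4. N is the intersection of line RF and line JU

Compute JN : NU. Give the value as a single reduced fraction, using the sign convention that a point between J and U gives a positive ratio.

JN:NU = 2/3

Assign U = (0, 0), K = (1, 0), F = (0, 1) — the answer is frame-independent, so this choice is without loss of generality.
1. V is the midpoint of KF ⇒ V = (1/2, 1/2)
2. J is the centroid of triangle KUV ⇒ J = (1/2, 1/6)
3. R is the midpoint of UV ⇒ R = (1/4, 1/4)
4. N is the intersection of line RF and line JU ⇒ N = (3/10, 1/10)
N = J + t·(U−J) with t = 2/5, so JN:NU = t:(1−t) = 2/5:3/5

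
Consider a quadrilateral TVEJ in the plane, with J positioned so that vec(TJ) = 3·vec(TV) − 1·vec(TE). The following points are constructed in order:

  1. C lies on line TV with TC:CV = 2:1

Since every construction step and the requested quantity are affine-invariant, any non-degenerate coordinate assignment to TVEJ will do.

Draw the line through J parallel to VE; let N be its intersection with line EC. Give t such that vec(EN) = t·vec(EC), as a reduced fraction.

Choose coordinates T = (0, 0), V = (1, 0), E = (0, 1), J = (3, -1).
1. C lies on line TV with TC:CV = 2:1 ⇒ C = (2/3, 0)
through J parallel to VE: direction (-1, 1); meets EC at N = (-2, 4)
N = E + t·(C−E) with t = -3

t = -3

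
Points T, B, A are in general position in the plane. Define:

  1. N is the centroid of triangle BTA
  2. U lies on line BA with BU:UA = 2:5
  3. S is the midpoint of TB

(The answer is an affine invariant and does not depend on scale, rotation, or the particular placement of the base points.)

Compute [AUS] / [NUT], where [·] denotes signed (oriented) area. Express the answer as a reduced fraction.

[AUS]:[NUT] = 5/2

Work in coordinates with T = (0, 0), B = (1, 0), A = (0, 1).
1. N is the centroid of triangle BTA ⇒ N = (1/3, 1/3)
2. U lies on line BA with BU:UA = 2:5 ⇒ U = (5/7, 2/7)
3. S is the midpoint of TB ⇒ S = (1/2, 0)
2·[AUS] = -5/14, 2·[NUT] = -1/7
[AUS]:[NUT] = -5/14:-1/7 = 5/2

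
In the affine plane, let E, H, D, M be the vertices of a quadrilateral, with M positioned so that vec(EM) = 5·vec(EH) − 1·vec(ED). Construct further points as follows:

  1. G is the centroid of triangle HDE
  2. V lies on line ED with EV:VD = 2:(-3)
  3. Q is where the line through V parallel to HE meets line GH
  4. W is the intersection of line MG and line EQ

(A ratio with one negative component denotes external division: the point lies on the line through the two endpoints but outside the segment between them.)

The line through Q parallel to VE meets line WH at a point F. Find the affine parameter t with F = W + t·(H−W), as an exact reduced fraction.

Choose coordinates E = (0, 0), H = (1, 0), D = (0, 1), M = (5, -1).
1. G is the centroid of triangle HDE ⇒ G = (1/3, 1/3)
2. V lies on line ED with EV:VD = 2:(-3) ⇒ V = (0, -2)
3. Q is where the line through V parallel to HE meets line GH ⇒ Q = (5, -2)
4. W is the intersection of line MG and line EQ ⇒ W = (-15/4, 3/2)
through Q parallel to VE: direction (0, 2); meets WH at F = (5, -24/19)
F = W + t·(H−W) with t = 35/19

t = 35/19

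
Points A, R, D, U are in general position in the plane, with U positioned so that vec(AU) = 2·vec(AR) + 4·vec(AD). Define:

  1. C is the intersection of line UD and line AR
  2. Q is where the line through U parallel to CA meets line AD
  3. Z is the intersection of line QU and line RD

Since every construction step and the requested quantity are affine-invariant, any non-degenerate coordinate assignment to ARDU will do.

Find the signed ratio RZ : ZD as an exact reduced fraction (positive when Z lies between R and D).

Assign A = (0, 0), R = (1, 0), D = (0, 1), U = (2, 4) — the answer is frame-independent, so this choice is without loss of generality.
1. C is the intersection of line UD and line AR ⇒ C = (-2/3, 0)
2. Q is where the line through U parallel to CA meets line AD ⇒ Q = (0, 4)
3. Z is the intersection of line QU and line RD ⇒ Z = (-3, 4)
Z = R + t·(D−R) with t = 4, so RZ:ZD = t:(1−t) = 4:-3

RZ:ZD = -4/3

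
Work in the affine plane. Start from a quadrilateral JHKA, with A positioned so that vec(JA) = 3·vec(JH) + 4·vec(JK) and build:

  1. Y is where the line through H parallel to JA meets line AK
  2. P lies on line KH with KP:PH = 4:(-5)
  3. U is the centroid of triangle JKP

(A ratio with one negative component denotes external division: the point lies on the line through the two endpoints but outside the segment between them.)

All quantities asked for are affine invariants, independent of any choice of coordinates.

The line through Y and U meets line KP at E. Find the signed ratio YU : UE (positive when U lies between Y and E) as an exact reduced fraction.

Choose coordinates J = (0, 0), H = (1, 0), K = (0, 1), A = (3, 4).
1. Y is where the line through H parallel to JA meets line AK ⇒ Y = (7, 8)
2. P lies on line KH with KP:PH = 4:(-5) ⇒ P = (-4, 5)
3. U is the centroid of triangle JKP ⇒ U = (-4/3, 2)
line YU meets KP at E = (-49/43, 92/43)
U = Y + t·(E−Y) with t = 43/42, so YU:UE = 43/42:-1/42

YU:UE = -43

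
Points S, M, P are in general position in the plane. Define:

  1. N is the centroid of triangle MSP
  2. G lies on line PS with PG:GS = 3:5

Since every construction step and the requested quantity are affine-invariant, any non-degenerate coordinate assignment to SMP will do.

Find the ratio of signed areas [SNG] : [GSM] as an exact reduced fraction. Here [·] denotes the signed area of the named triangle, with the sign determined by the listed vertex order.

Assign S = (0, 0), M = (1, 0), P = (0, 1) — the answer is frame-independent, so this choice is without loss of generality.
1. N is the centroid of triangle MSP ⇒ N = (1/3, 1/3)
2. G lies on line PS with PG:GS = 3:5 ⇒ G = (0, 5/8)
2·[SNG] = 5/24, 2·[GSM] = 5/8
[SNG]:[GSM] = 5/24:5/8 = 1/3

[SNG]:[GSM] = 1/3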